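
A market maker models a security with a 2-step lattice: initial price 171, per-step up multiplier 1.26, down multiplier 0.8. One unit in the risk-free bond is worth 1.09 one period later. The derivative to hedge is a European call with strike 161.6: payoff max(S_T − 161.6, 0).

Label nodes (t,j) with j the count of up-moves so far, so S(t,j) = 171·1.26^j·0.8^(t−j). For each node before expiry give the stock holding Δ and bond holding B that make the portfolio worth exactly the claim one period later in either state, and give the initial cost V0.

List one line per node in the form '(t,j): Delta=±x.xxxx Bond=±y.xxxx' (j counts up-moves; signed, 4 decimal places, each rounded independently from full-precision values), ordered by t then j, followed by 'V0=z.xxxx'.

Risk-neutral probability p* = (R−d)/(u−d) = (1.09−0.8)/(1.26−0.8) = 0.6304.
Terminal values V(2,·): V(2,0)=0.0000, V(2,1)=10.7680, V(2,2)=109.8796
  t=1,j=0: stock 136.8000 → up 172.3680 (V=10.7680), down 109.4400 (V=0.0000). Price 6.2280; hedge Δ=0.1711, bond B=-17.1807.
  t=1,j=1: stock 215.4600 → up 271.4796 (V=109.8796), down 172.3680 (V=10.7680). Price 67.2031; hedge Δ=1.0000, bond B=-148.2569.
  t=0,j=0: stock 171.0000 → up 215.4600 (V=67.2031), down 136.8000 (V=6.2280). Price 40.9806; hedge Δ=0.7752, bond B=-91.5740.
Each (Δ,B) replicates both successor values, so the strategy is self-financing and V0 is arbitrage-free.

(0,0): Delta=0.7752 Bond=-91.5740
(1,0): Delta=0.1711 Bond=-17.1807
(1,1): Delta=1.0000 Bond=-148.2569
V0=40.9806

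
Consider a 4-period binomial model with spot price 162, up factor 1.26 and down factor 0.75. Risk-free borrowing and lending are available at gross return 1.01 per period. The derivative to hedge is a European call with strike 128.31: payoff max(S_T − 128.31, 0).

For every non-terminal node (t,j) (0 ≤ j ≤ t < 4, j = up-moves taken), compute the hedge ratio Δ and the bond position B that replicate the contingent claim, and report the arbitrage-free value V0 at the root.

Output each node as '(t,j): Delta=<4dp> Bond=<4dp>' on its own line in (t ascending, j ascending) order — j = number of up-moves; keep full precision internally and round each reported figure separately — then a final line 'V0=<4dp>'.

Risk-neutral probability p* = (R−d)/(u−d) = (1.01−0.75)/(1.26−0.75) = 0.5098.
Terminal payoffs: V(4,0)=0.0000, V(4,1)=0.0000, V(4,2)=16.3601, V(4,3)=114.7357, V(4,4)=280.0067
Node (3,0) S=68.3438: V=(p*·0.0000+(1−p*)·0.0000)/1.01=0.0000; Δ=(0.0000−0.0000)/(86.1131−51.2578)=0.0000; B=V−Δ·S=0.0000
Node (3,1) S=114.8175: V=(p*·16.3601+(1−p*)·0.0000)/1.01=8.2578; Δ=(16.3601−0.0000)/(144.6701−86.1131)=0.2794; B=V−Δ·S=-23.8207
Node (3,2) S=192.8934: V=(p*·114.7357+(1−p*)·16.3601)/1.01=65.8538; Δ=(114.7357−16.3601)/(243.0457−144.6701)=1.0000; B=V−Δ·S=-127.0396
Node (3,3) S=324.0609: V=(p*·280.0067+(1−p*)·114.7357)/1.01=197.0213; Δ=(280.0067−114.7357)/(408.3167−243.0457)=1.0000; B=V−Δ·S=-127.0396
Node (2,0) S=91.1250: V=(p*·8.2578+(1−p*)·0.0000)/1.01=4.1682; Δ=(8.2578−0.0000)/(114.8175−68.3438)=0.1777; B=V−Δ·S=-12.0236
Node (2,1) S=153.0900: V=(p*·65.8538+(1−p*)·8.2578)/1.01=37.2480; Δ=(65.8538−8.2578)/(192.8934−114.8175)=0.7377; B=V−Δ·S=-75.6852
Node (2,2) S=257.1912: V=(p*·197.0213+(1−p*)·65.8538)/1.01=131.4094; Δ=(197.0213−65.8538)/(324.0609−192.8934)=1.0000; B=V−Δ·S=-125.7818
Node (1,0) S=121.5000: V=(p*·37.2480+(1−p*)·4.1682)/1.01=20.8242; Δ=(37.2480−4.1682)/(153.0900−91.1250)=0.5338; B=V−Δ·S=-44.0382
Node (1,1) S=204.1200: V=(p*·131.4094+(1−p*)·37.2480)/1.01=84.4078; Δ=(131.4094−37.2480)/(257.1912−153.0900)=0.9045; B=V−Δ·S=-100.2224
Node (0,0) S=162.0000: V=(p*·84.4078+(1−p*)·20.8242)/1.01=52.7122; Δ=(84.4078−20.8242)/(204.1200−121.5000)=0.7696; B=V−Δ·S=-71.9615
Root portfolio cost Δ·162+B reproduces V0=52.7122.

(0,0): Delta=0.7696 Bond=-71.9615
(1,0): Delta=0.5338 Bond=-44.0382
(1,1): Delta=0.9045 Bond=-100.2224
(2,0): Delta=0.1777 Bond=-12.0236
(2,1): Delta=0.7377 Bond=-75.6852
(2,2): Delta=1.0000 Bond=-125.7818
(3,0): Delta=0.0000 Bond=0.0000
(3,1): Delta=0.2794 Bond=-23.8207
(3,2): Delta=1.0000 Bond=-127.0396
(3,3): Delta=1.0000 Bond=-127.0396
V0=52.7122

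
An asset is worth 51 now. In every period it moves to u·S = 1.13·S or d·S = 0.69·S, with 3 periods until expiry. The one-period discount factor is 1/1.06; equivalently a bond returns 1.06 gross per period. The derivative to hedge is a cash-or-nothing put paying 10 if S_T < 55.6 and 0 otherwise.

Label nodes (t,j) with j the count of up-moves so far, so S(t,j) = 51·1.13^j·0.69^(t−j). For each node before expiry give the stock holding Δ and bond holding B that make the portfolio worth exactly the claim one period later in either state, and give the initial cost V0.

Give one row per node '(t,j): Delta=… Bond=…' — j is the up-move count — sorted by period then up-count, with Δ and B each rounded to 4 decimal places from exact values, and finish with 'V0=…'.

Since d<R<u, set p* = (R−d)/(u−d) = 0.8409; price each node as the discounted p*-expectation of its children.
Terminal values V(3,·): V(3,0)=10.0000, V(3,1)=10.0000, V(3,2)=10.0000, V(3,3)=0.0000
(2,0): S=24.2811. Δ = (V_up−V_dn)/(S_up−S_dn) = (10.0000−10.0000)/(27.4376−16.7540) = 0.0000. V = [p*·10.0000 + (1−p*)·10.0000]/1.06 = 9.4340. B = V − Δ·S = 9.4340.
(2,1): S=39.7647. Δ = (V_up−V_dn)/(S_up−S_dn) = (10.0000−10.0000)/(44.9341−27.4376) = 0.0000. V = [p*·10.0000 + (1−p*)·10.0000]/1.06 = 9.4340. B = V − Δ·S = 9.4340.
(2,2): S=65.1219. Δ = (V_up−V_dn)/(S_up−S_dn) = (0.0000−10.0000)/(73.5877−44.9341) = -0.3490. V = [p*·0.0000 + (1−p*)·10.0000]/1.06 = 1.5009. B = V − Δ·S = 24.2281.
(1,0): S=35.1900. Δ = (V_up−V_dn)/(S_up−S_dn) = (9.4340−9.4340)/(39.7647−24.2811) = 0.0000. V = [p*·9.4340 + (1−p*)·9.4340]/1.06 = 8.9000. B = V − Δ·S = 8.9000.
(1,1): S=57.6300. Δ = (V_up−V_dn)/(S_up−S_dn) = (1.5009−9.4340)/(65.1219−39.7647) = -0.3129. V = [p*·1.5009 + (1−p*)·9.4340]/1.06 = 2.6065. B = V − Δ·S = 20.6363.
(0,0): S=51.0000. Δ = (V_up−V_dn)/(S_up−S_dn) = (2.6065−8.9000)/(57.6300−35.1900) = -0.2805. V = [p*·2.6065 + (1−p*)·8.9000]/1.06 = 3.4036. B = V − Δ·S = 17.7068.
Self-financing check: at every node Δ·S+B equals the discounted successor values.

(0,0): Delta=-0.2805 Bond=17.7068
(1,0): Delta=0.0000 Bond=8.9000
(1,1): Delta=-0.3129 Bond=20.6363
(2,0): Delta=0.0000 Bond=9.4340
(2,1): Delta=0.0000 Bond=9.4340
(2,2): Delta=-0.3490 Bond=24.2281
V0=3.4036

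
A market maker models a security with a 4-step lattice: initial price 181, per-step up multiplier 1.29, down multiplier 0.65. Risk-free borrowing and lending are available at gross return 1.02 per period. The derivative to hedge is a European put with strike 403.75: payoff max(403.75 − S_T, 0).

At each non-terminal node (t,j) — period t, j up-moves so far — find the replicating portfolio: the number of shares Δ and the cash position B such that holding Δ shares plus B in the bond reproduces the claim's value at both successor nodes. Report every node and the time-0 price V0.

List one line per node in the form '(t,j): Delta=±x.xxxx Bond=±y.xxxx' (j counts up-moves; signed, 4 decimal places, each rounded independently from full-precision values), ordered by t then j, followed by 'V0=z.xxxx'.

(0,0): Delta=-0.8468 Bond=355.3294
(1,0): Delta=-1.0000 Bond=380.4626
(1,1): Delta=-0.7904 Bond=349.2814
(2,0): Delta=-1.0000 Bond=388.0719
(2,1): Delta=-1.0000 Bond=388.0719
(2,2): Delta=-0.7134 Bond=333.0580
(3,0): Delta=-1.0000 Bond=395.8333
(3,1): Delta=-1.0000 Bond=395.8333
(3,2): Delta=-1.0000 Bond=395.8333
(3,3): Delta=-0.6080 Bond=298.7710
V0=202.0627

Risk-neutral probability p* = (R−d)/(u−d) = (1.02−0.65)/(1.29−0.65) = 0.5781.
At expiry t=4: V(4,0)=371.4404, V(4,1)=339.6278, V(4,2)=276.4921, V(4,3)=151.1920, V(4,4)=0.0000
(3,0): S=49.7071. Δ = (V_up−V_dn)/(S_up−S_dn) = (339.6278−371.4404)/(64.1222−32.3096) = -1.0000. V = [p*·339.6278 + (1−p*)·371.4404]/1.02 = 346.1262. B = V − Δ·S = 395.8333.
(3,1): S=98.6495. Δ = (V_up−V_dn)/(S_up−S_dn) = (276.4921−339.6278)/(127.2579−64.1222) = -1.0000. V = [p*·276.4921 + (1−p*)·339.6278]/1.02 = 297.1838. B = V − Δ·S = 395.8333.
(3,2): S=195.7814. Δ = (V_up−V_dn)/(S_up−S_dn) = (151.1920−276.4921)/(252.5580−127.2579) = -1.0000. V = [p*·151.1920 + (1−p*)·276.4921]/1.02 = 200.0520. B = V − Δ·S = 395.8333.
(3,3): S=388.5507. Δ = (V_up−V_dn)/(S_up−S_dn) = (0.0000−151.1920)/(501.2304−252.5580) = -0.6080. V = [p*·0.0000 + (1−p*)·151.1920]/1.02 = 62.5335. B = V − Δ·S = 298.7710.
(2,0): S=76.4725. Δ = (V_up−V_dn)/(S_up−S_dn) = (297.1838−346.1262)/(98.6495−49.7071) = -1.0000. V = [p*·297.1838 + (1−p*)·346.1262]/1.02 = 311.5994. B = V − Δ·S = 388.0719.
(2,1): S=151.7685. Δ = (V_up−V_dn)/(S_up−S_dn) = (200.0520−297.1838)/(195.7814−98.6495) = -1.0000. V = [p*·200.0520 + (1−p*)·297.1838]/1.02 = 236.3034. B = V − Δ·S = 388.0719.
(2,2): S=301.2021. Δ = (V_up−V_dn)/(S_up−S_dn) = (62.5335−200.0520)/(388.5507−195.7814) = -0.7134. V = [p*·62.5335 + (1−p*)·200.0520]/1.02 = 118.1854. B = V − Δ·S = 333.0580.
(1,0): S=117.6500. Δ = (V_up−V_dn)/(S_up−S_dn) = (236.3034−311.5994)/(151.7685−76.4725) = -1.0000. V = [p*·236.3034 + (1−p*)·311.5994]/1.02 = 262.8126. B = V − Δ·S = 380.4626.
(1,1): S=233.4900. Δ = (V_up−V_dn)/(S_up−S_dn) = (118.1854−236.3034)/(301.2021−151.7685) = -0.7904. V = [p*·118.1854 + (1−p*)·236.3034]/1.02 = 164.7220. B = V − Δ·S = 349.2814.
(0,0): S=181.0000. Δ = (V_up−V_dn)/(S_up−S_dn) = (164.7220−262.8126)/(233.4900−117.6500) = -0.8468. V = [p*·164.7220 + (1−p*)·262.8126]/1.02 = 202.0627. B = V − Δ·S = 355.3294.
Root portfolio cost Δ·181+B reproduces V0=202.0627.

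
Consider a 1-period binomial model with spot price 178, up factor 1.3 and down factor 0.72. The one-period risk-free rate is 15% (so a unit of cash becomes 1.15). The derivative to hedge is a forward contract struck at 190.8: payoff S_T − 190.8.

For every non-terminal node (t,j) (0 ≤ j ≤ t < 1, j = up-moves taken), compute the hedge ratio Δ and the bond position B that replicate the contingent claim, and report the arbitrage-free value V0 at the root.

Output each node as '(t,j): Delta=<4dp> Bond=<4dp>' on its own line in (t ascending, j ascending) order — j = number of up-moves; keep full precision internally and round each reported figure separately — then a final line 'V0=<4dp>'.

(0,0): Delta=1.0000 Bond=-165.9130
V0=12.0870

Under the risk-neutral measure, an up-move has probability p* = (R−d)/(u−d) = 0.7414 and values discount at R = 1.15.
Terminal payoffs: V(1,0)=-62.6400, V(1,1)=40.6000
Node (0,0) S=178.0000: V=(p*·40.6000+(1−p*)·-62.6400)/1.15=12.0870; Δ=(40.6000−-62.6400)/(231.4000−128.1600)=1.0000; B=V−Δ·S=-165.9130
Self-financing check: at every node Δ·S+B equals the discounted successor values.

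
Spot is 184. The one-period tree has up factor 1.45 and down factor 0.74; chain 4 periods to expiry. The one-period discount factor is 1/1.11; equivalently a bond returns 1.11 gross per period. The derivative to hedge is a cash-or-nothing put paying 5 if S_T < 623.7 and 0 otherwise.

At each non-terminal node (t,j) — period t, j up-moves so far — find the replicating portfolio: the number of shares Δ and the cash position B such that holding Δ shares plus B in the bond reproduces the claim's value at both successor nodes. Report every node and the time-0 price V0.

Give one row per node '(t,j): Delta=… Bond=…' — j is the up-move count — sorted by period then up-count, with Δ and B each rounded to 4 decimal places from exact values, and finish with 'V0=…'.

Since d<R<u, set p* = (R−d)/(u−d) = 0.5211; price each node as the discounted p*-expectation of its children.
At expiry t=4: V(4,0)=5.0000, V(4,1)=5.0000, V(4,2)=5.0000, V(4,3)=5.0000, V(4,4)=0.0000
(3,0): S=74.5612. Δ = (V_up−V_dn)/(S_up−S_dn) = (5.0000−5.0000)/(108.1138−55.1753) = 0.0000. V = [p*·5.0000 + (1−p*)·5.0000]/1.11 = 4.5045. B = V − Δ·S = 4.5045.
(3,1): S=146.0997. Δ = (V_up−V_dn)/(S_up−S_dn) = (5.0000−5.0000)/(211.8445−108.1138) = 0.0000. V = [p*·5.0000 + (1−p*)·5.0000]/1.11 = 4.5045. B = V − Δ·S = 4.5045.
(3,2): S=286.2764. Δ = (V_up−V_dn)/(S_up−S_dn) = (5.0000−5.0000)/(415.1008−211.8445) = 0.0000. V = [p*·5.0000 + (1−p*)·5.0000]/1.11 = 4.5045. B = V − Δ·S = 4.5045.
(3,3): S=560.9470. Δ = (V_up−V_dn)/(S_up−S_dn) = (0.0000−5.0000)/(813.3732−415.1008) = -0.0126. V = [p*·0.0000 + (1−p*)·5.0000]/1.11 = 2.1571. B = V − Δ·S = 9.1993.
(2,0): S=100.7584. Δ = (V_up−V_dn)/(S_up−S_dn) = (4.5045−4.5045)/(146.0997−74.5612) = 0.0000. V = [p*·4.5045 + (1−p*)·4.5045]/1.11 = 4.0581. B = V − Δ·S = 4.0581.
(2,1): S=197.4320. Δ = (V_up−V_dn)/(S_up−S_dn) = (4.5045−4.5045)/(286.2764−146.0997) = 0.0000. V = [p*·4.5045 + (1−p*)·4.5045]/1.11 = 4.0581. B = V − Δ·S = 4.0581.
(2,2): S=386.8600. Δ = (V_up−V_dn)/(S_up−S_dn) = (2.1571−4.5045)/(560.9470−286.2764) = -0.0085. V = [p*·2.1571 + (1−p*)·4.5045]/1.11 = 2.9560. B = V − Δ·S = 6.2623.
(1,0): S=136.1600. Δ = (V_up−V_dn)/(S_up−S_dn) = (4.0581−4.0581)/(197.4320−100.7584) = 0.0000. V = [p*·4.0581 + (1−p*)·4.0581]/1.11 = 3.6560. B = V − Δ·S = 3.6560.
(1,1): S=266.8000. Δ = (V_up−V_dn)/(S_up−S_dn) = (2.9560−4.0581)/(386.8600−197.4320) = -0.0058. V = [p*·2.9560 + (1−p*)·4.0581]/1.11 = 3.1386. B = V − Δ·S = 4.6908.
(0,0): S=184.0000. Δ = (V_up−V_dn)/(S_up−S_dn) = (3.1386−3.6560)/(266.8000−136.1600) = -0.0040. V = [p*·3.1386 + (1−p*)·3.6560]/1.11 = 3.0507. B = V − Δ·S = 3.7795.
The time-0 hedge costs 3.0507, which is the no-arbitrage price.

(0,0): Delta=-0.0040 Bond=3.7795
(1,0): Delta=0.0000 Bond=3.6560
(1,1): Delta=-0.0058 Bond=4.6908
(2,0): Delta=0.0000 Bond=4.0581
(2,1): Delta=0.0000 Bond=4.0581
(2,2): Delta=-0.0085 Bond=6.2623
(3,0): Delta=0.0000 Bond=4.5045
(3,1): Delta=0.0000 Bond=4.5045
(3,2): Delta=0.0000 Bond=4.5045
(3,3): Delta=-0.0126 Bond=9.1993
V0=3.0507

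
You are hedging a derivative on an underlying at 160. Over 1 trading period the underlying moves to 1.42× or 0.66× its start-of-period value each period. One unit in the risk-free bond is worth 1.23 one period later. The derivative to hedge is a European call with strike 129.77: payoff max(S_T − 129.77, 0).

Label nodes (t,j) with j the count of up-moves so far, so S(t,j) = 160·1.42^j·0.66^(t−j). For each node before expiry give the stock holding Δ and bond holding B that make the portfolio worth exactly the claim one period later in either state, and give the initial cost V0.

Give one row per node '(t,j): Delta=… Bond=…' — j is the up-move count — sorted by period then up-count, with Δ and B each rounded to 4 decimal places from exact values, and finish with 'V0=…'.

Under the risk-neutral measure, an up-move has probability p* = (R−d)/(u−d) = 0.7500 and values discount at R = 1.23.
Terminal payoffs: V(1,0)=0.0000, V(1,1)=97.4300
  t=0,j=0: stock 160.0000 → up 227.2000 (V=97.4300), down 105.6000 (V=0.0000). Price 59.4085; hedge Δ=0.8012, bond B=-68.7888.
Check: Δ(0,0)·S0 + B(0,0) = 59.4085 = V0.

(0,0): Delta=0.8012 Bond=-68.7888
V0=59.4085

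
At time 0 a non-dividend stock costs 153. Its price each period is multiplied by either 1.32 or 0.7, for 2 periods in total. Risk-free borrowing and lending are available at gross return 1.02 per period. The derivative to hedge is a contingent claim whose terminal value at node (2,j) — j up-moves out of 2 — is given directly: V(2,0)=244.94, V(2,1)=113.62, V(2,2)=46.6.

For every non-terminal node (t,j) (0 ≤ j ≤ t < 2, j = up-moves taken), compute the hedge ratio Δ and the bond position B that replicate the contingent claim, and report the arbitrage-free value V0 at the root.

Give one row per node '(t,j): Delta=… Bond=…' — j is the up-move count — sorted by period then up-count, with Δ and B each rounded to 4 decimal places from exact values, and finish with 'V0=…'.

(0,0): Delta=-1.0142 Bond=276.7754
(1,0): Delta=-1.9777 Bond=385.4946
(1,1): Delta=-0.5352 Bond=185.5762
V0=121.6001

Risk-neutral probability p* = (R−d)/(u−d) = (1.02−0.7)/(1.32−0.7) = 0.5161.
At expiry t=2: V(2,0)=244.9400, V(2,1)=113.6200, V(2,2)=46.6000
Node (1,0) S=107.1000: V=(p*·113.6200+(1−p*)·244.9400)/1.02=173.6882; Δ=(113.6200−244.9400)/(141.3720−74.9700)=-1.9777; B=V−Δ·S=385.4946
Node (1,1) S=201.9600: V=(p*·46.6000+(1−p*)·113.6200)/1.02=77.4794; Δ=(46.6000−113.6200)/(266.5872−141.3720)=-0.5352; B=V−Δ·S=185.5762
Node (0,0) S=153.0000: V=(p*·77.4794+(1−p*)·173.6882)/1.02=121.6001; Δ=(77.4794−173.6882)/(201.9600−107.1000)=-1.0142; B=V−Δ·S=276.7754
The time-0 hedge costs 121.6001, which is the no-arbitrage price.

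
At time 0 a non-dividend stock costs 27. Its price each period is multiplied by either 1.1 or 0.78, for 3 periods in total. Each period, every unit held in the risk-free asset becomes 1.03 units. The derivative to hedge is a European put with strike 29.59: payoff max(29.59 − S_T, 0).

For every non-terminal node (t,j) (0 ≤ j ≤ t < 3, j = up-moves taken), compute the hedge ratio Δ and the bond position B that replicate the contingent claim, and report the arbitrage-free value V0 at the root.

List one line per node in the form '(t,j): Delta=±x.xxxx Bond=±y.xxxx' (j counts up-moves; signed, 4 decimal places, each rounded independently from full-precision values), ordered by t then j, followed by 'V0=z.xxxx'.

(0,0): Delta=-0.5774 Bond=18.4377
(1,0): Delta=-1.0000 Bond=27.8914
(1,1): Delta=-0.4935 Bond=16.4987
(2,0): Delta=-1.0000 Bond=28.7282
(2,1): Delta=-1.0000 Bond=28.7282
(2,2): Delta=-0.3929 Bond=13.7079
V0=2.8487

No-arbitrage ⇒ martingale measure with p* = (R−d)/(u−d) = 0.7812.
Terminal payoffs: V(3,0)=16.7771, V(3,1)=11.5205, V(3,2)=4.1074, V(3,3)=0.0000
(2,0): S=16.4268. Δ = (V_up−V_dn)/(S_up−S_dn) = (11.5205−16.7771)/(18.0695−12.8129) = -1.0000. V = [p*·11.5205 + (1−p*)·16.7771]/1.03 = 12.3014. B = V − Δ·S = 28.7282.
(2,1): S=23.1660. Δ = (V_up−V_dn)/(S_up−S_dn) = (4.1074−11.5205)/(25.4826−18.0695) = -1.0000. V = [p*·4.1074 + (1−p*)·11.5205]/1.03 = 5.5622. B = V − Δ·S = 28.7282.
(2,2): S=32.6700. Δ = (V_up−V_dn)/(S_up−S_dn) = (0.0000−4.1074)/(35.9370−25.4826) = -0.3929. V = [p*·0.0000 + (1−p*)·4.1074]/1.03 = 0.8723. B = V − Δ·S = 13.7079.
(1,0): S=21.0600. Δ = (V_up−V_dn)/(S_up−S_dn) = (5.5622−12.3014)/(23.1660−16.4268) = -1.0000. V = [p*·5.5622 + (1−p*)·12.3014]/1.03 = 6.8314. B = V − Δ·S = 27.8914.
(1,1): S=29.7000. Δ = (V_up−V_dn)/(S_up−S_dn) = (0.8723−5.5622)/(32.6700−23.1660) = -0.4935. V = [p*·0.8723 + (1−p*)·5.5622]/1.03 = 1.8429. B = V − Δ·S = 16.4987.
(0,0): S=27.0000. Δ = (V_up−V_dn)/(S_up−S_dn) = (1.8429−6.8314)/(29.7000−21.0600) = -0.5774. V = [p*·1.8429 + (1−p*)·6.8314]/1.03 = 2.8487. B = V − Δ·S = 18.4377.
Each (Δ,B) replicates both successor values, so the strategy is self-financing and V0 is arbitrage-free.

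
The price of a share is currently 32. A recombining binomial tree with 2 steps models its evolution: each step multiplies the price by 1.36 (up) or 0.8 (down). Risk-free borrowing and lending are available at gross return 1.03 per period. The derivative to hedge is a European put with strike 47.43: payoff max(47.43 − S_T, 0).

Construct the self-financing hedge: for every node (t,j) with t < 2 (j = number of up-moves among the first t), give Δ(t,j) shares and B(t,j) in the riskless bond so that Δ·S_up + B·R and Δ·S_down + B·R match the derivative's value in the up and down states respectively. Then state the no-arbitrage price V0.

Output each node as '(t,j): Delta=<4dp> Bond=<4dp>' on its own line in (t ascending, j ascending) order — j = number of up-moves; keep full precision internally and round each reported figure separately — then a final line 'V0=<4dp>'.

Risk-neutral probability p* = (R−d)/(u−d) = (1.03−0.8)/(1.36−0.8) = 0.4107.
Terminal payoffs: V(2,0)=26.9500, V(2,1)=12.6140, V(2,2)=0.0000
Node (1,0) S=25.6000: V=(p*·12.6140+(1−p*)·26.9500)/1.03=20.4485; Δ=(12.6140−26.9500)/(34.8160−20.4800)=-1.0000; B=V−Δ·S=46.0485
Node (1,1) S=43.5200: V=(p*·0.0000+(1−p*)·12.6140)/1.03=7.2167; Δ=(0.0000−12.6140)/(59.1872−34.8160)=-0.5176; B=V−Δ·S=29.7417
Node (0,0) S=32.0000: V=(p*·7.2167+(1−p*)·20.4485)/1.03=14.5768; Δ=(7.2167−20.4485)/(43.5200−25.6000)=-0.7384; B=V−Δ·S=38.2050
The time-0 hedge costs 14.5768, which is the no-arbitrage price.

(0,0): Delta=-0.7384 Bond=38.2050
(1,0): Delta=-1.0000 Bond=46.0485
(1,1): Delta=-0.5176 Bond=29.7417
V0=14.5768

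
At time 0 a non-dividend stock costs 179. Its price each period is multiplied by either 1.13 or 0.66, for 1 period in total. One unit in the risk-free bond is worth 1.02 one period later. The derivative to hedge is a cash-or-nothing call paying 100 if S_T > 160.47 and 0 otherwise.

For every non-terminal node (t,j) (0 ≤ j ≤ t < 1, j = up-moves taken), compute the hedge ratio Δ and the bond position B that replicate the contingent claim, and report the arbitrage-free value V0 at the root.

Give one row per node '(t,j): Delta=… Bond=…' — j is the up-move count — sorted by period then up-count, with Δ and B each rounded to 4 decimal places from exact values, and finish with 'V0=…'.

(0,0): Delta=1.1886 Bond=-137.6721
V0=75.0939

Risk-neutral probability p* = (R−d)/(u−d) = (1.02−0.66)/(1.13−0.66) = 0.7660.
Terminal payoffs: V(1,0)=0.0000, V(1,1)=100.0000
  t=0,j=0: stock 179.0000 → up 202.2700 (V=100.0000), down 118.1400 (V=0.0000). Price 75.0939; hedge Δ=1.1886, bond B=-137.6721.
Self-financing check: at every node Δ·S+B equals the discounted successor values.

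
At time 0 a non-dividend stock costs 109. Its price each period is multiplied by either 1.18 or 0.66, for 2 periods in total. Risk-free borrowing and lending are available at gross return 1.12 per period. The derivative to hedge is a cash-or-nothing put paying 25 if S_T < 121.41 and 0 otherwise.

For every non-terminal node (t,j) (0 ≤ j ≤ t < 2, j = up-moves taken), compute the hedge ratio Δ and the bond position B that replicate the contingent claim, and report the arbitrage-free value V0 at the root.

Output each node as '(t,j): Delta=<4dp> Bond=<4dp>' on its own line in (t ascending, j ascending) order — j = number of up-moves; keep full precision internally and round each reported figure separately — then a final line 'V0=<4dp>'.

(0,0): Delta=-0.3484 Bond=42.3067
(1,0): Delta=0.0000 Bond=22.3214
(1,1): Delta=-0.3738 Bond=50.6525
V0=4.3339

No-arbitrage ⇒ martingale measure with p* = (R−d)/(u−d) = 0.8846.
Terminal values V(2,·): V(2,0)=25.0000, V(2,1)=25.0000, V(2,2)=0.0000
  t=1,j=0: stock 71.9400 → up 84.8892 (V=25.0000), down 47.4804 (V=25.0000). Price 22.3214; hedge Δ=0.0000, bond B=22.3214.
  t=1,j=1: stock 128.6200 → up 151.7716 (V=0.0000), down 84.8892 (V=25.0000). Price 2.5755; hedge Δ=-0.3738, bond B=50.6525.
  t=0,j=0: stock 109.0000 → up 128.6200 (V=2.5755), down 71.9400 (V=22.3214). Price 4.3339; hedge Δ=-0.3484, bond B=42.3067.
The time-0 hedge costs 4.3339, which is the no-arbitrage price.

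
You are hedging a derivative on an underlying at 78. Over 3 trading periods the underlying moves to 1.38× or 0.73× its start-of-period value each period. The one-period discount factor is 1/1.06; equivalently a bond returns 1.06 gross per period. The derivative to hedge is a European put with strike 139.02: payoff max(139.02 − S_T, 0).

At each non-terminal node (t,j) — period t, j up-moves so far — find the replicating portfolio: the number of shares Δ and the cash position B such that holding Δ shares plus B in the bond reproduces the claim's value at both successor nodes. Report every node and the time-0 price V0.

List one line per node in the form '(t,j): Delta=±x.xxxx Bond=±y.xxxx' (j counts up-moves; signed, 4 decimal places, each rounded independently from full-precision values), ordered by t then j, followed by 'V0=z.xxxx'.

Since d<R<u, set p* = (R−d)/(u−d) = 0.5077; price each node as the discounted p*-expectation of its children.
Payoff layer (t=3): V(3,0)=108.6767, V(3,1)=81.6586, V(3,2)=30.5835, V(3,3)=0.0000
Node (2,0) S=41.5662: V=(p*·81.6586+(1−p*)·108.6767)/1.06=89.5847; Δ=(81.6586−108.6767)/(57.3614−30.3433)=-1.0000; B=V−Δ·S=131.1509
Node (2,1) S=78.5772: V=(p*·30.5835+(1−p*)·81.6586)/1.06=52.5737; Δ=(30.5835−81.6586)/(108.4365−57.3614)=-1.0000; B=V−Δ·S=131.1509
Node (2,2) S=148.5432: V=(p*·0.0000+(1−p*)·30.5835)/1.06=14.2042; Δ=(0.0000−30.5835)/(204.9896−108.4365)=-0.3168; B=V−Δ·S=61.2557
Node (1,0) S=56.9400: V=(p*·52.5737+(1−p*)·89.5847)/1.06=66.7873; Δ=(52.5737−89.5847)/(78.5772−41.5662)=-1.0000; B=V−Δ·S=123.7273
Node (1,1) S=107.6400: V=(p*·14.2042+(1−p*)·52.5737)/1.06=31.2206; Δ=(14.2042−52.5737)/(148.5432−78.5772)=-0.5484; B=V−Δ·S=90.2506
Node (0,0) S=78.0000: V=(p*·31.2206+(1−p*)·66.7873)/1.06=45.9720; Δ=(31.2206−66.7873)/(107.6400−56.9400)=-0.7015; B=V−Δ·S=100.6901
Check: Δ(0,0)·S0 + B(0,0) = 45.9720 = V0.

(0,0): Delta=-0.7015 Bond=100.6901
(1,0): Delta=-1.0000 Bond=123.7273
(1,1): Delta=-0.5484 Bond=90.2506
(2,0): Delta=-1.0000 Bond=131.1509
(2,1): Delta=-1.0000 Bond=131.1509
(2,2): Delta=-0.3168 Bond=61.2557
V0=45.9720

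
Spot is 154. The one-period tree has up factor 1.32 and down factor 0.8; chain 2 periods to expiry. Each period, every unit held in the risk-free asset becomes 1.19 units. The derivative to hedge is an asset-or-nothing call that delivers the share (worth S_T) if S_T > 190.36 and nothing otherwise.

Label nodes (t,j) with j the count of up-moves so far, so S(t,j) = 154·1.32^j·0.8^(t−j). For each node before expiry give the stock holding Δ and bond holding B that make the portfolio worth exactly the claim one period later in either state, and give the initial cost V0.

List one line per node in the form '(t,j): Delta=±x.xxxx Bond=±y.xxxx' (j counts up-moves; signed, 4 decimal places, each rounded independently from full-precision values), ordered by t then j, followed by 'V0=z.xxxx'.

(0,0): Delta=2.1118 Bond=-218.6365
(1,0): Delta=0.0000 Bond=0.0000
(1,1): Delta=2.5385 Bond=-346.9032
V0=106.5853

Since d<R<u, set p* = (R−d)/(u−d) = 0.7500; price each node as the discounted p*-expectation of its children.
Terminal values V(2,·): V(2,0)=0.0000, V(2,1)=0.0000, V(2,2)=268.3296
Node (1,0) S=123.2000: V=(p*·0.0000+(1−p*)·0.0000)/1.19=0.0000; Δ=(0.0000−0.0000)/(162.6240−98.5600)=0.0000; B=V−Δ·S=0.0000
Node (1,1) S=203.2800: V=(p*·268.3296+(1−p*)·0.0000)/1.19=169.1153; Δ=(268.3296−0.0000)/(268.3296−162.6240)=2.5385; B=V−Δ·S=-346.9032
Node (0,0) S=154.0000: V=(p*·169.1153+(1−p*)·0.0000)/1.19=106.5853; Δ=(169.1153−0.0000)/(203.2800−123.2000)=2.1118; B=V−Δ·S=-218.6365
Root portfolio cost Δ·154+B reproduces V0=106.5853.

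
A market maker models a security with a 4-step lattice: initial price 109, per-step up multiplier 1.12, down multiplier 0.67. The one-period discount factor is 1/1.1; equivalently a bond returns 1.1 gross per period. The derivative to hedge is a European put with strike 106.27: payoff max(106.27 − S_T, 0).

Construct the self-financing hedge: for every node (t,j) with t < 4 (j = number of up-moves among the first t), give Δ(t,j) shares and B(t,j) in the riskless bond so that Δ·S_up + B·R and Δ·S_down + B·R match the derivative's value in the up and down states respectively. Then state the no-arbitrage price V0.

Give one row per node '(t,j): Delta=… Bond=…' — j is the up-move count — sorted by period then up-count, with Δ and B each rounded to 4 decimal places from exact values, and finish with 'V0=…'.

(0,0): Delta=-0.1281 Bond=14.6947
(1,0): Delta=-1.0000 Bond=79.8422
(1,1): Delta=-0.1038 Bond=13.2024
(2,0): Delta=-1.0000 Bond=87.8264
(2,1): Delta=-1.0000 Bond=87.8264
(2,2): Delta=-0.0789 Bond=11.1131
(3,0): Delta=-1.0000 Bond=96.6091
(3,1): Delta=-1.0000 Bond=96.6091
(3,2): Delta=-1.0000 Bond=96.6091
(3,3): Delta=-0.0532 Bond=8.2996
V0=0.7366

No-arbitrage ⇒ martingale measure with p* = (R−d)/(u−d) = 0.9556.
Terminal values V(4,·): V(4,0)=84.3053, V(4,1)=69.5529, V(4,2)=44.8921, V(4,3)=3.6681, V(4,4)=0.0000
(3,0): S=32.7832. Δ = (V_up−V_dn)/(S_up−S_dn) = (69.5529−84.3053)/(36.7171−21.9647) = -1.0000. V = [p*·69.5529 + (1−p*)·84.3053]/1.1 = 63.8259. B = V − Δ·S = 96.6091.
(3,1): S=54.8017. Δ = (V_up−V_dn)/(S_up−S_dn) = (44.8921−69.5529)/(61.3779−36.7171) = -1.0000. V = [p*·44.8921 + (1−p*)·69.5529]/1.1 = 41.8074. B = V − Δ·S = 96.6091.
(3,2): S=91.6088. Δ = (V_up−V_dn)/(S_up−S_dn) = (3.6681−44.8921)/(102.6019−61.3779) = -1.0000. V = [p*·3.6681 + (1−p*)·44.8921]/1.1 = 5.0003. B = V − Δ·S = 96.6091.
(3,3): S=153.1372. Δ = (V_up−V_dn)/(S_up−S_dn) = (0.0000−3.6681)/(171.5136−102.6019) = -0.0532. V = [p*·0.0000 + (1−p*)·3.6681]/1.1 = 0.1482. B = V − Δ·S = 8.2996.
(2,0): S=48.9301. Δ = (V_up−V_dn)/(S_up−S_dn) = (41.8074−63.8259)/(54.8017−32.7832) = -1.0000. V = [p*·41.8074 + (1−p*)·63.8259]/1.1 = 38.8963. B = V − Δ·S = 87.8264.
(2,1): S=81.7936. Δ = (V_up−V_dn)/(S_up−S_dn) = (5.0003−41.8074)/(91.6088−54.8017) = -1.0000. V = [p*·5.0003 + (1−p*)·41.8074]/1.1 = 6.0328. B = V − Δ·S = 87.8264.
(2,2): S=136.7296. Δ = (V_up−V_dn)/(S_up−S_dn) = (0.1482−5.0003)/(153.1372−91.6088) = -0.0789. V = [p*·0.1482 + (1−p*)·5.0003]/1.1 = 0.3308. B = V − Δ·S = 11.1131.
(1,0): S=73.0300. Δ = (V_up−V_dn)/(S_up−S_dn) = (6.0328−38.8963)/(81.7936−48.9301) = -1.0000. V = [p*·6.0328 + (1−p*)·38.8963]/1.1 = 6.8122. B = V − Δ·S = 79.8422.
(1,1): S=122.0800. Δ = (V_up−V_dn)/(S_up−S_dn) = (0.3308−6.0328)/(136.7296−81.7936) = -0.1038. V = [p*·0.3308 + (1−p*)·6.0328]/1.1 = 0.5311. B = V − Δ·S = 13.2024.
(0,0): S=109.0000. Δ = (V_up−V_dn)/(S_up−S_dn) = (0.5311−6.8122)/(122.0800−73.0300) = -0.1281. V = [p*·0.5311 + (1−p*)·6.8122]/1.1 = 0.7366. B = V − Δ·S = 14.6947.
The time-0 hedge costs 0.7366, which is the no-arbitrage price.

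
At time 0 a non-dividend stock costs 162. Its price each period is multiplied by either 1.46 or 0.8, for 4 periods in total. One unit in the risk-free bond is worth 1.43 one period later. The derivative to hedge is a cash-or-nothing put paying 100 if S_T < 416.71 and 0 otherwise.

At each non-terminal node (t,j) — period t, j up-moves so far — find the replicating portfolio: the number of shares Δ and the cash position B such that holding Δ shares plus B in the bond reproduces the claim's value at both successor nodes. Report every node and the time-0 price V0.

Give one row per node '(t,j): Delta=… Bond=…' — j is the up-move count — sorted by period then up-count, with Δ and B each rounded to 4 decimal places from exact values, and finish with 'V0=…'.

No-arbitrage ⇒ martingale measure with p* = (R−d)/(u−d) = 0.9545.
Terminal values V(4,·): V(4,0)=100.0000, V(4,1)=100.0000, V(4,2)=100.0000, V(4,3)=100.0000, V(4,4)=0.0000
  t=3,j=0: stock 82.9440 → up 121.0982 (V=100.0000), down 66.3552 (V=100.0000). Price 69.9301; hedge Δ=0.0000, bond B=69.9301.
  t=3,j=1: stock 151.3728 → up 221.0043 (V=100.0000), down 121.0982 (V=100.0000). Price 69.9301; hedge Δ=0.0000, bond B=69.9301.
  t=3,j=2: stock 276.2554 → up 403.3328 (V=100.0000), down 221.0043 (V=100.0000). Price 69.9301; hedge Δ=0.0000, bond B=69.9301.
  t=3,j=3: stock 504.1660 → up 736.0824 (V=0.0000), down 403.3328 (V=100.0000). Price 3.1786; hedge Δ=-0.3005, bond B=154.6938.
  t=2,j=0: stock 103.6800 → up 151.3728 (V=69.9301), down 82.9440 (V=69.9301). Price 48.9021; hedge Δ=0.0000, bond B=48.9021.
  t=2,j=1: stock 189.2160 → up 276.2554 (V=69.9301), down 151.3728 (V=69.9301). Price 48.9021; hedge Δ=0.0000, bond B=48.9021.
  t=2,j=2: stock 345.3192 → up 504.1660 (V=3.1786), down 276.2554 (V=69.9301). Price 4.3446; hedge Δ=-0.2929, bond B=105.4831.
  t=1,j=0: stock 129.6000 → up 189.2160 (V=48.9021), down 103.6800 (V=48.9021). Price 34.1973; hedge Δ=0.0000, bond B=34.1973.
  t=1,j=1: stock 236.5200 → up 345.3192 (V=4.3446), down 189.2160 (V=48.9021). Price 4.4545; hedge Δ=-0.2854, bond B=71.9659.
  t=0,j=0: stock 162.0000 → up 236.5200 (V=4.4545), down 129.6000 (V=34.1973). Price 4.0605; hedge Δ=-0.2782, bond B=49.1253.
Each (Δ,B) replicates both successor values, so the strategy is self-financing and V0 is arbitrage-free.

(0,0): Delta=-0.2782 Bond=49.1253
(1,0): Delta=0.0000 Bond=34.1973
(1,1): Delta=-0.2854 Bond=71.9659
(2,0): Delta=0.0000 Bond=48.9021
(2,1): Delta=0.0000 Bond=48.9021
(2,2): Delta=-0.2929 Bond=105.4831
(3,0): Delta=0.0000 Bond=69.9301
(3,1): Delta=0.0000 Bond=69.9301
(3,2): Delta=0.0000 Bond=69.9301
(3,3): Delta=-0.3005 Bond=154.6938
V0=4.0605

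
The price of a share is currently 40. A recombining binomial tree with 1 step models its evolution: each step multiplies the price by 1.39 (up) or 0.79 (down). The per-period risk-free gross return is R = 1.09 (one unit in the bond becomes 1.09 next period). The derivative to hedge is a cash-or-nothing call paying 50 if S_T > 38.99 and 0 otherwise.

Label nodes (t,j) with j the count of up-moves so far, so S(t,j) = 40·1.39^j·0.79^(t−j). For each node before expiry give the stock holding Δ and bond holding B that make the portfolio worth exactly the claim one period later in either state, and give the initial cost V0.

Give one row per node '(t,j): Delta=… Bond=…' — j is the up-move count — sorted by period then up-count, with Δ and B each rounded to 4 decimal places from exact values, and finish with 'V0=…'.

Risk-neutral probability p* = (R−d)/(u−d) = (1.09−0.79)/(1.39−0.79) = 0.5000.
Terminal payoffs: V(1,0)=0.0000, V(1,1)=50.0000
(0,0): S=40.0000. Δ = (V_up−V_dn)/(S_up−S_dn) = (50.0000−0.0000)/(55.6000−31.6000) = 2.0833. V = [p*·50.0000 + (1−p*)·0.0000]/1.09 = 22.9358. B = V − Δ·S = -60.3976.
Each (Δ,B) replicates both successor values, so the strategy is self-financing and V0 is arbitrage-free.

(0,0): Delta=2.0833 Bond=-60.3976
V0=22.9358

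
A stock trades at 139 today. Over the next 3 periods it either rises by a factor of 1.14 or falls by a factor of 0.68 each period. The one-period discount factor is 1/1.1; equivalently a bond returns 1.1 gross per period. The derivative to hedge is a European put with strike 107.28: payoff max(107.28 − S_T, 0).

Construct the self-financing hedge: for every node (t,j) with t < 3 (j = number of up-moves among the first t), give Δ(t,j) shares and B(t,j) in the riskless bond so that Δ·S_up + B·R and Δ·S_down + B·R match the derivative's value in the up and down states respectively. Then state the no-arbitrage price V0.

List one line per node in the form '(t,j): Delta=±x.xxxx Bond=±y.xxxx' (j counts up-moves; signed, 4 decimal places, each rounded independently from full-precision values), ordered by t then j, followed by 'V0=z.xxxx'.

Risk-neutral probability p* = (R−d)/(u−d) = (1.1−0.68)/(1.14−0.68) = 0.9130.
At expiry t=3: V(3,0)=63.5740, V(3,1)=34.0081, V(3,2)=0.0000, V(3,3)=0.0000
Node (2,0) S=64.2736: V=(p*·34.0081+(1−p*)·63.5740)/1.1=33.2537; Δ=(34.0081−63.5740)/(73.2719−43.7060)=-1.0000; B=V−Δ·S=97.5273
Node (2,1) S=107.7528: V=(p*·0.0000+(1−p*)·34.0081)/1.1=2.6884; Δ=(0.0000−34.0081)/(122.8382−73.2719)=-0.6861; B=V−Δ·S=76.6190
Node (2,2) S=180.6444: V=(p*·0.0000+(1−p*)·0.0000)/1.1=0.0000; Δ=(0.0000−0.0000)/(205.9346−122.8382)=0.0000; B=V−Δ·S=0.0000
Node (1,0) S=94.5200: V=(p*·2.6884+(1−p*)·33.2537)/1.1=4.8602; Δ=(2.6884−33.2537)/(107.7528−64.2736)=-0.7030; B=V−Δ·S=71.3065
Node (1,1) S=158.4600: V=(p*·0.0000+(1−p*)·2.6884)/1.1=0.2125; Δ=(0.0000−2.6884)/(180.6444−107.7528)=-0.0369; B=V−Δ·S=6.0568
Node (0,0) S=139.0000: V=(p*·0.2125+(1−p*)·4.8602)/1.1=0.5606; Δ=(0.2125−4.8602)/(158.4600−94.5200)=-0.0727; B=V−Δ·S=10.6643
Each (Δ,B) replicates both successor values, so the strategy is self-financing and V0 is arbitrage-free.

(0,0): Delta=-0.0727 Bond=10.6643
(1,0): Delta=-0.7030 Bond=71.3065
(1,1): Delta=-0.0369 Bond=6.0568
(2,0): Delta=-1.0000 Bond=97.5273
(2,1): Delta=-0.6861 Bond=76.6190
(2,2): Delta=0.0000 Bond=0.0000
V0=0.5606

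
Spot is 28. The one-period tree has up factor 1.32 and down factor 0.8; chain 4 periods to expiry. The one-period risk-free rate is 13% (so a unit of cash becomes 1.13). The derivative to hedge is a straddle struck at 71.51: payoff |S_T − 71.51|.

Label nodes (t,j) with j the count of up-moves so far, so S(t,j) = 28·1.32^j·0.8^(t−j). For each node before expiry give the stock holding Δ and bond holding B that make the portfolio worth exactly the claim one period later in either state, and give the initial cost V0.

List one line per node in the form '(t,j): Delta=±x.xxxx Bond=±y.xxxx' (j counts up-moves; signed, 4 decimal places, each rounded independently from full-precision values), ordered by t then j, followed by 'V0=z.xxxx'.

(0,0): Delta=-0.6716 Bond=37.3486
(1,0): Delta=-1.0000 Bond=49.5600
(1,1): Delta=-0.5570 Bond=37.9687
(2,0): Delta=-1.0000 Bond=56.0028
(2,1): Delta=-1.0000 Bond=56.0028
(2,2): Delta=-0.4024 Bond=35.3632
(3,0): Delta=-1.0000 Bond=63.2832
(3,1): Delta=-1.0000 Bond=63.2832
(3,2): Delta=-1.0000 Bond=63.2832
(3,3): Delta=-0.1939 Bond=26.5322
V0=18.5437

No-arbitrage ⇒ martingale measure with p* = (R−d)/(u−d) = 0.6346.
Terminal payoffs: V(4,0)=60.0412, V(4,1)=52.5865, V(4,2)=40.2862, V(4,3)=19.9907, V(4,4)=13.4968
Node (3,0) S=14.3360: V=(p*·52.5865+(1−p*)·60.0412)/1.13=48.9472; Δ=(52.5865−60.0412)/(18.9235−11.4688)=-1.0000; B=V−Δ·S=63.2832
Node (3,1) S=23.6544: V=(p*·40.2862+(1−p*)·52.5865)/1.13=39.6288; Δ=(40.2862−52.5865)/(31.2238−18.9235)=-1.0000; B=V−Δ·S=63.2832
Node (3,2) S=39.0298: V=(p*·19.9907+(1−p*)·40.2862)/1.13=24.2534; Δ=(19.9907−40.2862)/(51.5193−31.2238)=-1.0000; B=V−Δ·S=63.2832
Node (3,3) S=64.3991: V=(p*·13.4968+(1−p*)·19.9907)/1.13=14.0439; Δ=(13.4968−19.9907)/(85.0068−51.5193)=-0.1939; B=V−Δ·S=26.5322
Node (2,0) S=17.9200: V=(p*·39.6288+(1−p*)·48.9472)/1.13=38.0828; Δ=(39.6288−48.9472)/(23.6544−14.3360)=-1.0000; B=V−Δ·S=56.0028
Node (2,1) S=29.5680: V=(p*·24.2534+(1−p*)·39.6288)/1.13=26.4348; Δ=(24.2534−39.6288)/(39.0298−23.6544)=-1.0000; B=V−Δ·S=56.0028
Node (2,2) S=48.7872: V=(p*·14.0439+(1−p*)·24.2534)/1.13=15.7295; Δ=(14.0439−24.2534)/(64.3991−39.0298)=-0.4024; B=V−Δ·S=35.3632
Node (1,0) S=22.4000: V=(p*·26.4348+(1−p*)·38.0828)/1.13=27.1600; Δ=(26.4348−38.0828)/(29.5680−17.9200)=-1.0000; B=V−Δ·S=49.5600
Node (1,1) S=36.9600: V=(p*·15.7295+(1−p*)·26.4348)/1.13=17.3814; Δ=(15.7295−26.4348)/(48.7872−29.5680)=-0.5570; B=V−Δ·S=37.9687
Node (0,0) S=28.0000: V=(p*·17.3814+(1−p*)·27.1600)/1.13=18.5437; Δ=(17.3814−27.1600)/(36.9600−22.4000)=-0.6716; B=V−Δ·S=37.3486
Root portfolio cost Δ·28+B reproduces V0=18.5437.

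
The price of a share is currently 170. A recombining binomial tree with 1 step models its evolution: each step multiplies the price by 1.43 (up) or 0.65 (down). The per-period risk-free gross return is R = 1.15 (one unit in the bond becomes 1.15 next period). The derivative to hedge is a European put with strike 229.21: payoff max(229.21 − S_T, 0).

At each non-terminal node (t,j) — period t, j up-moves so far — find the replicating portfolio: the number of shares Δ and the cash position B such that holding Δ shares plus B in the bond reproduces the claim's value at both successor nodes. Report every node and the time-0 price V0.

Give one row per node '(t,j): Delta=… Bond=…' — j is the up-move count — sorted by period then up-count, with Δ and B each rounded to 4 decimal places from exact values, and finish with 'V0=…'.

The replicating-portfolio and risk-neutral prices coincide; use p* = (1.15−0.65)/(1.43−0.65) = 0.6410 for the latter.
Terminal values V(1,·): V(1,0)=118.7100, V(1,1)=0.0000
Node (0,0) S=170.0000: V=(p*·0.0000+(1−p*)·118.7100)/1.15=37.0555; Δ=(0.0000−118.7100)/(243.1000−110.5000)=-0.8952; B=V−Δ·S=189.2478
Self-financing check: at every node Δ·S+B equals the discounted successor values.

(0,0): Delta=-0.8952 Bond=189.2478
V0=37.0555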